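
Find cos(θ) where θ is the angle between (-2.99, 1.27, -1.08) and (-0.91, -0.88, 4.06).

With u = (-2.99, 1.27, -1.08), v = (-0.91, -0.88, 4.06):
u·v = (-2.99)·(-0.91) + 1.27·(-0.88) + (-1.08)·4.06 = 2.7209 + (-1.1176) + (-4.3848) = -2.7815.
|u| = √((-2.99)² + 1.27² + (-1.08)²) = √(8.9401 + 1.6129 + 1.1664) = √11.7194, |v| = √((-0.91)² + (-0.88)² + 4.06²) = √(0.8281 + 0.7744 + 16.4836) = √18.0861.
cos θ = (u·v)/(|u||v|) = -2.7815/(√11.7194·√18.0861) ≈ -0.1911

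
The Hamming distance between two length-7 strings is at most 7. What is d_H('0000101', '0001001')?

Differing positions: 4, 5. Hamming distance = 2. The maximum possible Hamming distance for length-7 strings is 7, so d_H/7 = 2/7 ≈ 0.2857.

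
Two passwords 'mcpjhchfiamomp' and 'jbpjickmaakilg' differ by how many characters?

Differing positions: 1, 2, 5, 7, 8, 9, 11, 12, 13, 14. Hamming distance = 10.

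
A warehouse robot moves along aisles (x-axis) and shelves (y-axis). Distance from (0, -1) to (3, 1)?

Σ|x_i - y_i| = |0 - 3| + |-1 - 1| = 3 + 2 = 5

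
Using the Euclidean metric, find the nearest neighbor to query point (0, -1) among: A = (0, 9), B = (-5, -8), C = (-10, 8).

Distances: d(A) = 10, d(B) ≈ 8.6023, d(C) ≈ 13.4536. Nearest: B = (-5, -8) with distance 8.6023.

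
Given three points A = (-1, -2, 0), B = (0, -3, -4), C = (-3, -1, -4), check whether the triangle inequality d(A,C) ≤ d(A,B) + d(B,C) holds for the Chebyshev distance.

d(A,B) = max(1, 1, 4) = 4, d(B,C) = max(3, 2, 0) = 3, d(A,C) = max(2, 1, 4) = 4.
d(A,C) = 4 ≤ 4 + 3 = 7. Triangle inequality is satisfied.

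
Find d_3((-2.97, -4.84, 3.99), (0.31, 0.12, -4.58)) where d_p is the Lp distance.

(Σ|x_i - y_i|^3)^(1/3) = (|-2.97 - 0.31|^3 + |-4.84 - 0.12|^3 + |3.99 - (-4.58)|^3)^(1/3)
= (3.28^3 + 4.96^3 + 8.57^3)^(1/3) ≈ (35.2876 + 122.0239 + 629.4228)^(1/3) = (786.7343)^(1/3) ≈ 9.2316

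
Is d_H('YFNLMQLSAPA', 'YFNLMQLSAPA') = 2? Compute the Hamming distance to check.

Differing positions: none. Hamming distance = 0, so the claim that d_H = 2 is false.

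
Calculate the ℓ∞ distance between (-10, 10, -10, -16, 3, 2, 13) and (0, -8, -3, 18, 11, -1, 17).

max(|x_i - y_i|) = max(|-10 - 0|, |10 - (-8)|, |-10 - (-3)|, |-16 - 18|, |3 - 11|, |2 - (-1)|, |13 - 17|) = max(10, 18, 7, 34, 8, 3, 4) = 34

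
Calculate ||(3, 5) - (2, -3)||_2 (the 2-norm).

(Σ|x_i - y_i|^2)^(1/2) = (|3 - 2|^2 + |5 - (-3)|^2)^(1/2)
= (1^2 + 8^2)^(1/2) = (1 + 64)^(1/2) = (65)^(1/2) ≈ 8.0623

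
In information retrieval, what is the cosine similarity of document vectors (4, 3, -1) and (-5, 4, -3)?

With u = (4, 3, -1), v = (-5, 4, -3):
u·v = 4·(-5) + 3·4 + (-1)·(-3) = (-20) + 12 + 3 = -5.
|u| = √(4² + 3² + (-1)²) = √26, |v| = √((-5)² + 4² + (-3)²) = √50, so |u||v| = √(26·50) = √1300.
cos θ = (u·v)/(|u||v|) = -5/√1300 ≈ -0.1387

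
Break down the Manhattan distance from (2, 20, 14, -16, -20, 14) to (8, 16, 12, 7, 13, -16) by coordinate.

Σ|x_i - y_i| = |2 - 8| + |20 - 16| + |14 - 12| + |-16 - 7| + |-20 - 13| + |14 - (-16)| = 6 + 4 + 2 + 23 + 33 + 30 = 98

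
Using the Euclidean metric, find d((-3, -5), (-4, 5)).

√(Σ(x_i - y_i)²) = √((-3 - (-4))² + (-5 - 5)²)
= √(1² + (-10)²) = √(1 + 100) = √101 ≈ 10.0499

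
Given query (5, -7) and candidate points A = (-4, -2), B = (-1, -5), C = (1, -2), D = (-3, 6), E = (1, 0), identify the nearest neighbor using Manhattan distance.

Distances: d(A) = 14, d(B) = 8, d(C) = 9, d(D) = 21, d(E) = 11. Nearest: B = (-1, -5) with distance 8.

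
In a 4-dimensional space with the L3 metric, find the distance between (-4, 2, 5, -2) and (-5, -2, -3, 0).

(Σ|x_i - y_i|^3)^(1/3) = (|-4 - (-5)|^3 + |2 - (-2)|^3 + |5 - (-3)|^3 + |-2 - 0|^3)^(1/3)
= (1^3 + 4^3 + 8^3 + 2^3)^(1/3) = (1 + 64 + 512 + 8)^(1/3) = (585)^(1/3) ≈ 8.3634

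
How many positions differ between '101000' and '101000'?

Differing positions: none. Hamming distance = 0.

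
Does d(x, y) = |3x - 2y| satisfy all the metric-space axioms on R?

No. d fails symmetry: d(1, 9) = |3·1 - 2·9| = |-15| = 15, but d(9, 1) = |3·9 - 2·1| = |25| = 25. Since 15 ≠ 25, d(x,y) ≠ d(y,x) in general.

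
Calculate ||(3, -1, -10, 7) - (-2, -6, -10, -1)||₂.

√(Σ(x_i - y_i)²) = √((3 - (-2))² + (-1 - (-6))² + (-10 - (-10))² + (7 - (-1))²)
= √(5² + 5² + 0² + 8²) = √(25 + 25 + 0 + 64) = √114 ≈ 10.6771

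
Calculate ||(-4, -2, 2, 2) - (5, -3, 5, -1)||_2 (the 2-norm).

(Σ|x_i - y_i|^2)^(1/2) = (|-4 - 5|^2 + |-2 - (-3)|^2 + |2 - 5|^2 + |2 - (-1)|^2)^(1/2)
= (9^2 + 1^2 + 3^2 + 3^2)^(1/2) = (81 + 1 + 9 + 9)^(1/2) = (100)^(1/2) = 10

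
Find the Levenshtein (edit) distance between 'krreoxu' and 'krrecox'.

Let D[i][j] be the edit distance between the first i characters of 'krreoxu' and the first j characters of 'krrecox', with D[i][0] = i, D[0][j] = j, and D[i][j] = D[i-1][j-1] if the characters match, else 1 + min(D[i-1][j], D[i][j-1], D[i-1][j-1]). Filling the table (rows: prefixes of 'krreoxu', columns: prefixes of 'krrecox'):
     ε  k  r  r  e  c  o  x
  ε  0  1  2  3  4  5  6  7
  k  1  0  1  2  3  4  5  6
  r  2  1  0  1  2  3  4  5
  r  3  2  1  0  1  2  3  4
  e  4  3  2  1  0  1  2  3
  o  5  4  3  2  1  1  1  2
  x  6  5  4  3  2  2  2  1
  u  7  6  5  4  3  3  3  2
The bottom-right entry gives D[7][7] = 2, so no sequence of fewer than 2 edits works. Backtracking through the table gives one optimal edit sequence (2 edits):
  krreoxu → krrecoxu (ins c @5)
  krrecoxu → krrecox (del u @8)
Edit distance = 2.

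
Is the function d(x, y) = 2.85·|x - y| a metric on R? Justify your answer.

Yes. Since |x - y| is a metric on R and 2.85 > 0, the positive scalar multiple 2.85·|x - y| is also a metric: scaling by a positive constant preserves non-negativity, identity (d=0 ⟺ |x-y|=0 ⟺ x=y), symmetry, and the triangle inequality.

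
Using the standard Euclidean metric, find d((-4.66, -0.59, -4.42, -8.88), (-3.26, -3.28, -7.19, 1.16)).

√(Σ(x_i - y_i)²) = √((-4.66 - (-3.26))² + (-0.59 - (-3.28))² + (-4.42 - (-7.19))² + (-8.88 - 1.16)²)
= √((-1.4)² + 2.69² + 2.77² + (-10.04)²) = √(1.96 + 7.2361 + 7.6729 + 100.8016) = √117.6706 ≈ 10.8476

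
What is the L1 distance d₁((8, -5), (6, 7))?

Σ|x_i - y_i| = |8 - 6| + |-5 - 7| = 2 + 12 = 14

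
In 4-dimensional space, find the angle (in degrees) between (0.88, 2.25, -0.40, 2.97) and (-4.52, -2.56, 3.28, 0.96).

With u = (0.88, 2.25, -0.40, 2.97), v = (-4.52, -2.56, 3.28, 0.96):
u·v = 0.88·(-4.52) + 2.25·(-2.56) + (-0.4)·3.28 + 2.97·0.96 = (-3.9776) + (-5.76) + (-1.312) + 2.8512 = -8.1984.
|u| = √(0.88² + 2.25² + (-0.4)² + 2.97²) = √(0.7744 + 5.0625 + 0.16 + 8.8209) = √14.8178, |v| = √((-4.52)² + (-2.56)² + 3.28² + 0.96²) = √(20.4304 + 6.5536 + 10.7584 + 0.9216) = √38.664.
cos θ = (u·v)/(|u||v|) = -8.1984/(√14.8178·√38.664) ≈ -0.342518
θ = arccos(-0.342518) ≈ 110.03°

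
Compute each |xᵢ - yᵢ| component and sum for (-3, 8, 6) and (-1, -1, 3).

Σ|x_i - y_i| = |-3 - (-1)| + |8 - (-1)| + |6 - 3| = 2 + 9 + 3 = 14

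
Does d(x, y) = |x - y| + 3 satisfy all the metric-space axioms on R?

No. d fails identity of indiscernibles (specifically d(x,x) = 0): d(1, 1) = |1 - 1| + 3 = 0 + 3 = 3 ≠ 0.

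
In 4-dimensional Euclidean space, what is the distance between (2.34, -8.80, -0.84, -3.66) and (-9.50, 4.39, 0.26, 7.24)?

√(Σ(x_i - y_i)²) = √((2.34 - (-9.5))² + (-8.8 - 4.39)² + (-0.84 - 0.26)² + (-3.66 - 7.24)²)
= √(11.84² + (-13.19)² + (-1.1)² + (-10.9)²) = √(140.1856 + 173.9761 + 1.21 + 118.81) = √434.1817 ≈ 20.837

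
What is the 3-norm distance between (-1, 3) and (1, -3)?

(Σ|x_i - y_i|^3)^(1/3) = (|-1 - 1|^3 + |3 - (-3)|^3)^(1/3)
= (2^3 + 6^3)^(1/3) = (8 + 216)^(1/3) = (224)^(1/3) ≈ 6.0732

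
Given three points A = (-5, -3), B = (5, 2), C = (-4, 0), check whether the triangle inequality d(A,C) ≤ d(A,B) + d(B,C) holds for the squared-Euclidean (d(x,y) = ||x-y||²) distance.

d(A,B) = 10² + 5² = 125, d(B,C) = 9² + 2² = 85, d(A,C) = 1² + 3² = 10.
d(A,C) = 10 ≤ 125 + 85 = 210. Triangle inequality is satisfied.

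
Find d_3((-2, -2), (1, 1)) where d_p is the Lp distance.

(Σ|x_i - y_i|^3)^(1/3) = (|-2 - 1|^3 + |-2 - 1|^3)^(1/3)
= (3^3 + 3^3)^(1/3) = (27 + 27)^(1/3) = (54)^(1/3) ≈ 3.7798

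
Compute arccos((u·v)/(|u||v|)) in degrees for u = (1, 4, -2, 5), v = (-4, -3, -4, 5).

With u = (1, 4, -2, 5), v = (-4, -3, -4, 5):
u·v = 1·(-4) + 4·(-3) + (-2)·(-4) + 5·5 = (-4) + (-12) + 8 + 25 = 17.
|u| = √(1² + 4² + (-2)² + 5²) = √46, |v| = √((-4)² + (-3)² + (-4)² + 5²) = √66, so |u||v| = √(46·66) = √3036.
cos θ = (u·v)/(|u||v|) = 17/√3036 ≈ 0.30853
θ = arccos(0.30853) ≈ 72.03°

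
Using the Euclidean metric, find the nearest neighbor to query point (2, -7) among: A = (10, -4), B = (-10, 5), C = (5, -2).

Distances: d(A) ≈ 8.544, d(B) ≈ 16.9706, d(C) ≈ 5.831. Nearest: C = (5, -2) with distance 5.831.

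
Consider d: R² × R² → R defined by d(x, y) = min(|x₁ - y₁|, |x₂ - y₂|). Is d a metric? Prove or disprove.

No. d fails identity of indiscernibles: take x = (0, 0) and y = (0, 4). Then d(x,y) = min(|0 - 0|, |0 - 4|) = min(0, 4) = 0, yet x ≠ y.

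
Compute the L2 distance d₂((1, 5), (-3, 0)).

√(Σ(x_i - y_i)²) = √((1 - (-3))² + (5 - 0)²)
= √(4² + 5²) = √(16 + 25) = √41 ≈ 6.4031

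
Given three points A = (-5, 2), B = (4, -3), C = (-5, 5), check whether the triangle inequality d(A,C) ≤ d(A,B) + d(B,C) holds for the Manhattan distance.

d(A,B) = 9 + 5 = 14, d(B,C) = 9 + 8 = 17, d(A,C) = 0 + 3 = 3.
d(A,C) = 3 ≤ 14 + 17 = 31. Triangle inequality is satisfied.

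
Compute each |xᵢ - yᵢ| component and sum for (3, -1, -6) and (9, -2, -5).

Σ|x_i - y_i| = |3 - 9| + |-1 - (-2)| + |-6 - (-5)| = 6 + 1 + 1 = 8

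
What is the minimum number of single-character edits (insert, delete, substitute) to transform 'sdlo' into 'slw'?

Let D[i][j] be the edit distance between the first i characters of 'sdlo' and the first j characters of 'slw', with D[i][0] = i, D[0][j] = j, and D[i][j] = D[i-1][j-1] if the characters match, else 1 + min(D[i-1][j], D[i][j-1], D[i-1][j-1]). Filling the table (rows: prefixes of 'sdlo', columns: prefixes of 'slw'):
     ε  s  l  w
  ε  0  1  2  3
  s  1  0  1  2
  d  2  1  1  2
  l  3  2  1  2
  o  4  3  2  2
The bottom-right entry gives D[4][3] = 2, so no sequence of fewer than 2 edits works. Backtracking through the table gives one optimal edit sequence (2 edits):
  sdlo → slo (del d @2)
  slo → slw (sub o→w @3)
Edit distance = 2.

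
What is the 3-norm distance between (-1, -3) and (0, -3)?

(Σ|x_i - y_i|^3)^(1/3) = (|-1 - 0|^3 + |-3 - (-3)|^3)^(1/3)
= (1^3 + 0^3)^(1/3) = (1 + 0)^(1/3) = (1)^(1/3) = 1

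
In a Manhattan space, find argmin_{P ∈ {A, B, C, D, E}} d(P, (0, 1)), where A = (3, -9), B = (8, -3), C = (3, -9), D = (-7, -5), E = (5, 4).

Distances: d(A) = 13, d(B) = 12, d(C) = 13, d(D) = 13, d(E) = 8. Nearest: E = (5, 4) with distance 8.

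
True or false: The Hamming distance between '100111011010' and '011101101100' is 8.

Differing positions: 1, 2, 3, 5, 7, 8, 10, 11. Hamming distance = 8, so the claim is true.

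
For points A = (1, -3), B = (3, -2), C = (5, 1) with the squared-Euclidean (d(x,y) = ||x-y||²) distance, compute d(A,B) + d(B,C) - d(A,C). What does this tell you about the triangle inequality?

d(A,B) = 2² + 1² = 5, d(B,C) = 2² + 3² = 13, d(A,C) = 4² + 4² = 32.
d(A,B) + d(B,C) - d(A,C) = 5 + 13 - 32 = 18 - 32 = -14. This is < 0, so the triangle inequality FAILS for these points (squared-Euclidean is not a metric).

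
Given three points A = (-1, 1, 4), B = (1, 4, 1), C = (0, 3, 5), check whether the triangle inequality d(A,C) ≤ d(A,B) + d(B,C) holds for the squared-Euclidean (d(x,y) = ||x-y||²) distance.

d(A,B) = 2² + 3² + 3² = 22, d(B,C) = 1² + 1² + 4² = 18, d(A,C) = 1² + 2² + 1² = 6.
d(A,C) = 6 ≤ 22 + 18 = 40. Triangle inequality is satisfied.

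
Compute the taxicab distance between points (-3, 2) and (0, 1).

Σ|x_i - y_i| = |-3 - 0| + |2 - 1| = 3 + 1 = 4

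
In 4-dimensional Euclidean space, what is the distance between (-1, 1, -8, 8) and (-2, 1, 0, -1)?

√(Σ(x_i - y_i)²) = √((-1 - (-2))² + (1 - 1)² + (-8 - 0)² + (8 - (-1))²)
= √(1² + 0² + (-8)² + 9²) = √(1 + 0 + 64 + 81) = √146 ≈ 12.083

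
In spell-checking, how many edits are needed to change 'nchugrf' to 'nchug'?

Let D[i][j] be the edit distance between the first i characters of 'nchugrf' and the first j characters of 'nchug', with D[i][0] = i, D[0][j] = j, and D[i][j] = D[i-1][j-1] if the characters match, else 1 + min(D[i-1][j], D[i][j-1], D[i-1][j-1]). Filling the table (rows: prefixes of 'nchugrf', columns: prefixes of 'nchug'):
     ε  n  c  h  u  g
  ε  0  1  2  3  4  5
  n  1  0  1  2  3  4
  c  2  1  0  1  2  3
  h  3  2  1  0  1  2
  u  4  3  2  1  0  1
  g  5  4  3  2  1  0
  r  6  5  4  3  2  1
  f  7  6  5  4  3  2
The bottom-right entry gives D[7][5] = 2, so no sequence of fewer than 2 edits works. Backtracking through the table gives one optimal edit sequence (2 edits):
  nchugrf → nchugf (del r @6)
  nchugf → nchug (del f @6)
Edit distance = 2.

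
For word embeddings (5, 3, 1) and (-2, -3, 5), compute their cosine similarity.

With u = (5, 3, 1), v = (-2, -3, 5):
u·v = 5·(-2) + 3·(-3) + 1·5 = (-10) + (-9) + 5 = -14.
|u| = √(5² + 3² + 1²) = √35, |v| = √((-2)² + (-3)² + 5²) = √38, so |u||v| = √(35·38) = √1330.
cos θ = (u·v)/(|u||v|) = -14/√1330 ≈ -0.3839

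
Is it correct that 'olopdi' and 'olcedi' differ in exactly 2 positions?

Differing positions: 3, 4. Hamming distance = 2, so the claim is true.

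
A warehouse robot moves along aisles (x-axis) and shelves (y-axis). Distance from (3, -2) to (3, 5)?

Σ|x_i - y_i| = |3 - 3| + |-2 - 5| = 0 + 7 = 7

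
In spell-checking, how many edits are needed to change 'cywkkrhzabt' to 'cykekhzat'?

Let D[i][j] be the edit distance between the first i characters of 'cywkkrhzabt' and the first j characters of 'cykekhzat', with D[i][0] = i, D[0][j] = j, and D[i][j] = D[i-1][j-1] if the characters match, else 1 + min(D[i-1][j], D[i][j-1], D[i-1][j-1]). Filling the table (rows: prefixes of 'cywkkrhzabt', columns: prefixes of 'cykekhzat'):
     ε  c  y  k  e  k  h  z  a  t
  ε  0  1  2  3  4  5  6  7  8  9
  c  1  0  1  2  3  4  5  6  7  8
  y  2  1  0  1  2  3  4  5  6  7
  w  3  2  1  1  2  3  4  5  6  7
  k  4  3  2  1  2  2  3  4  5  6
  k  5  4  3  2  2  2  3  4  5  6
  r  6  5  4  3  3  3  3  4  5  6
  h  7  6  5  4  4  4  3  4  5  6
  z  8  7  6  5  5  5  4  3  4  5
  a  9  8  7  6  6  6  5  4  3  4
  b 10  9  8  7  7  7  6  5  4  4
  t 11 10  9  8  8  8  7  6  5  4
The bottom-right entry gives D[11][9] = 4, so no sequence of fewer than 4 edits works. Backtracking through the table gives one optimal edit sequence (4 edits):
  cywkkrhzabt → cykkrhzabt (del w @3)
  cykkrhzabt → cykerhzabt (sub k→e @4)
  cykerhzabt → cykekhzabt (sub r→k @5)
  cykekhzabt → cykekhzat (del b @9)
Edit distance = 4.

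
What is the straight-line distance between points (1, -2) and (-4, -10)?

√(Σ(x_i - y_i)²) = √((1 - (-4))² + (-2 - (-10))²)
= √(5² + 8²) = √(25 + 64) = √89 ≈ 9.434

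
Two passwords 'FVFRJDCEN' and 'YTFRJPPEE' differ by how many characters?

Differing positions: 1, 2, 6, 7, 9. Hamming distance = 5.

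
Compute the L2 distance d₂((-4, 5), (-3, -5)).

√(Σ(x_i - y_i)²) = √((-4 - (-3))² + (5 - (-5))²)
= √((-1)² + 10²) = √(1 + 100) = √101 ≈ 10.0499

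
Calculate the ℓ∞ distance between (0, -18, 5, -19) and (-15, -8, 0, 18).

max(|x_i - y_i|) = max(|0 - (-15)|, |-18 - (-8)|, |5 - 0|, |-19 - 18|) = max(15, 10, 5, 37) = 37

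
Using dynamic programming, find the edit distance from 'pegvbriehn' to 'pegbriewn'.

Let D[i][j] be the edit distance between the first i characters of 'pegvbriehn' and the first j characters of 'pegbriewn', with D[i][0] = i, D[0][j] = j, and D[i][j] = D[i-1][j-1] if the characters match, else 1 + min(D[i-1][j], D[i][j-1], D[i-1][j-1]). Filling the table (rows: prefixes of 'pegvbriehn', columns: prefixes of 'pegbriewn'):
     ε  p  e  g  b  r  i  e  w  n
  ε  0  1  2  3  4  5  6  7  8  9
  p  1  0  1  2  3  4  5  6  7  8
  e  2  1  0  1  2  3  4  5  6  7
  g  3  2  1  0  1  2  3  4  5  6
  v  4  3  2  1  1  2  3  4  5  6
  b  5  4  3  2  1  2  3  4  5  6
  r  6  5  4  3  2  1  2  3  4  5
  i  7  6  5  4  3  2  1  2  3  4
  e  8  7  6  5  4  3  2  1  2  3
  h  9  8  7  6  5  4  3  2  2  3
  n 10  9  8  7  6  5  4  3  3  2
The bottom-right entry gives D[10][9] = 2, so no sequence of fewer than 2 edits works. Backtracking through the table gives one optimal edit sequence (2 edits):
  pegvbriehn → pegbriehn (del v @4)
  pegbriehn → pegbriewn (sub h→w @8)
Edit distance = 2.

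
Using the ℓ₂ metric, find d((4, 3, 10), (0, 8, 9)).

√(Σ(x_i - y_i)²) = √((4 - 0)² + (3 - 8)² + (10 - 9)²)
= √(4² + (-5)² + 1²) = √(16 + 25 + 1) = √42 ≈ 6.4807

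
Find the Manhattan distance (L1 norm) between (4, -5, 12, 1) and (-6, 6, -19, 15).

Σ|x_i - y_i| = |4 - (-6)| + |-5 - 6| + |12 - (-19)| + |1 - 15| = 10 + 11 + 31 + 14 = 66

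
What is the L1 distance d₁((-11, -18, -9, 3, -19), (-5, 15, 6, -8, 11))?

Σ|x_i - y_i| = |-11 - (-5)| + |-18 - 15| + |-9 - 6| + |3 - (-8)| + |-19 - 11| = 6 + 33 + 15 + 11 + 30 = 95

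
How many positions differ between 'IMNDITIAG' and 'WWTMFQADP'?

Differing positions: 1, 2, 3, 4, 5, 6, 7, 8, 9. Hamming distance = 9.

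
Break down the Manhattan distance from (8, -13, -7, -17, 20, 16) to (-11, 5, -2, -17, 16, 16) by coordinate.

Σ|x_i - y_i| = |8 - (-11)| + |-13 - 5| + |-7 - (-2)| + |-17 - (-17)| + |20 - 16| + |16 - 16| = 19 + 18 + 5 + 0 + 4 + 0 = 46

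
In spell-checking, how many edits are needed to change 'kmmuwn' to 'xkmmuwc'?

Let D[i][j] be the edit distance between the first i characters of 'kmmuwn' and the first j characters of 'xkmmuwc', with D[i][0] = i, D[0][j] = j, and D[i][j] = D[i-1][j-1] if the characters match, else 1 + min(D[i-1][j], D[i][j-1], D[i-1][j-1]). Filling the table (rows: prefixes of 'kmmuwn', columns: prefixes of 'xkmmuwc'):
     ε  x  k  m  m  u  w  c
  ε  0  1  2  3  4  5  6  7
  k  1  1  1  2  3  4  5  6
  m  2  2  2  1  2  3  4  5
  m  3  3  3  2  1  2  3  4
  u  4  4  4  3  2  1  2  3
  w  5  5  5  4  3  2  1  2
  n  6  6  6  5  4  3  2  2
The bottom-right entry gives D[6][7] = 2, so no sequence of fewer than 2 edits works. Backtracking through the table gives one optimal edit sequence (2 edits):
  kmmuwn → xkmmuwn (ins x @1)
  xkmmuwn → xkmmuwc (sub n→c @7)
Edit distance = 2.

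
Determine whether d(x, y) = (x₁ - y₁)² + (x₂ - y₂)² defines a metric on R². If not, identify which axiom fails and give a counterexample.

No. The squared Euclidean distance fails the triangle inequality. Counterexample: x = (0, 0), y = (1, 3), z = (2, 6). d(x,z) = 2² + 6² = 40, but d(x,y) + d(y,z) = (1² + 3²) + (1² + 3²) = 10 + 10 = 20. Since 40 > 20, the triangle inequality is violated. (Note: √d, the ordinary Euclidean distance, IS a metric.)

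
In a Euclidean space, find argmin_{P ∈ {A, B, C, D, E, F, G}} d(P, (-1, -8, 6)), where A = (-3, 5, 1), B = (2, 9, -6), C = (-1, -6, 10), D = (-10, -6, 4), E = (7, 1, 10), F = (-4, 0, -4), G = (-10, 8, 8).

Distances: d(A) ≈ 14.0712, d(B) ≈ 21.0238, d(C) ≈ 4.4721, d(D) ≈ 9.434, d(E) ≈ 12.6886, d(F) ≈ 13.1529, d(G) ≈ 18.4662. Nearest: C = (-1, -6, 10) with distance 4.4721.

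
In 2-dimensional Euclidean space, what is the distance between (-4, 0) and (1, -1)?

√(Σ(x_i - y_i)²) = √((-4 - 1)² + (0 - (-1))²)
= √((-5)² + 1²) = √(25 + 1) = √26 ≈ 5.099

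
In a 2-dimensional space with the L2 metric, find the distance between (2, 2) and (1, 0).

(Σ|x_i - y_i|^2)^(1/2) = (|2 - 1|^2 + |2 - 0|^2)^(1/2)
= (1^2 + 2^2)^(1/2) = (1 + 4)^(1/2) = (5)^(1/2) ≈ 2.2361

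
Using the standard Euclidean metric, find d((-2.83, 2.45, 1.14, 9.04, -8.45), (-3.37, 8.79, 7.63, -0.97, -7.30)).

√(Σ(x_i - y_i)²) = √((-2.83 - (-3.37))² + (2.45 - 8.79)² + (1.14 - 7.63)² + (9.04 - (-0.97))² + (-8.45 - (-7.3))²)
= √(0.54² + (-6.34)² + (-6.49)² + 10.01² + (-1.15)²) = √(0.2916 + 40.1956 + 42.1201 + 100.2001 + 1.3225) = √184.1299 ≈ 13.5694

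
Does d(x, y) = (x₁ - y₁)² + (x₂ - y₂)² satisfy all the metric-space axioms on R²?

No. The squared Euclidean distance fails the triangle inequality. Counterexample: x = (0, 0), y = (3, 3), z = (6, 6). d(x,z) = 6² + 6² = 72, but d(x,y) + d(y,z) = (3² + 3²) + (3² + 3²) = 18 + 18 = 36. Since 72 > 36, the triangle inequality is violated. (Note: √d, the ordinary Euclidean distance, IS a metric.)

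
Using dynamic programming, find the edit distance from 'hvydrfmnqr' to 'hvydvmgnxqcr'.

Let D[i][j] be the edit distance between the first i characters of 'hvydrfmnqr' and the first j characters of 'hvydvmgnxqcr', with D[i][0] = i, D[0][j] = j, and D[i][j] = D[i-1][j-1] if the characters match, else 1 + min(D[i-1][j], D[i][j-1], D[i-1][j-1]). Filling the table (rows: prefixes of 'hvydrfmnqr', columns: prefixes of 'hvydvmgnxqcr'):
     ε  h  v  y  d  v  m  g  n  x  q  c  r
  ε  0  1  2  3  4  5  6  7  8  9 10 11 12
  h  1  0  1  2  3  4  5  6  7  8  9 10 11
  v  2  1  0  1  2  3  4  5  6  7  8  9 10
  y  3  2  1  0  1  2  3  4  5  6  7  8  9
  d  4  3  2  1  0  1  2  3  4  5  6  7  8
  r  5  4  3  2  1  1  2  3  4  5  6  7  7
  f  6  5  4  3  2  2  2  3  4  5  6  7  8
  m  7  6  5  4  3  3  2  3  4  5  6  7  8
  n  8  7  6  5  4  4  3  3  3  4  5  6  7
  q  9  8  7  6  5  5  4  4  4  4  4  5  6
  r 10  9  8  7  6  6  5  5  5  5  5  5  5
The bottom-right entry gives D[10][12] = 5, so no sequence of fewer than 5 edits works. Backtracking through the table gives one optimal edit sequence (5 edits):
  hvydrfmnqr → hvydvfmnqr (sub r→v @5)
  hvydvfmnqr → hvydvmmnqr (sub f→m @6)
  hvydvmmnqr → hvydvmgnqr (sub m→g @7)
  hvydvmgnqr → hvydvmgnxqr (ins x @9)
  hvydvmgnxqr → hvydvmgnxqcr (ins c @11)
Edit distance = 5.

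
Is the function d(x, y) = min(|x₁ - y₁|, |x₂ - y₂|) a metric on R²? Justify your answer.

No. d fails identity of indiscernibles: take x = (-4, 0) and y = (-4, 6). Then d(x,y) = min(|-4 - (-4)|, |0 - 6|) = min(0, 6) = 0, yet x ≠ y.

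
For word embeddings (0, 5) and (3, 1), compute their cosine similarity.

With u = (0, 5), v = (3, 1):
u·v = 0·3 + 5·1 = 0 + 5 = 5.
|u| = √(0² + 5²) = √25, |v| = √(3² + 1²) = √10, so |u||v| = √(25·10) = √250.
cos θ = (u·v)/(|u||v|) = 5/√250 ≈ 0.3162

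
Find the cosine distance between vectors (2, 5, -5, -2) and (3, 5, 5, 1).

With u = (2, 5, -5, -2), v = (3, 5, 5, 1):
u·v = 2·3 + 5·5 + (-5)·5 + (-2)·1 = 6 + 25 + (-25) + (-2) = 4.
|u| = √(2² + 5² + (-5)² + (-2)²) = √58, |v| = √(3² + 5² + 5² + 1²) = √60, so |u||v| = √(58·60) = √3480.
cos θ = (u·v)/(|u||v|) = 4/√3480 ≈ 0.0678
Cosine distance = 1 - cos θ ≈ 1 - 0.0678 = 0.9322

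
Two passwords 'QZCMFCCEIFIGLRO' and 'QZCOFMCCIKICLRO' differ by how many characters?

Differing positions: 4, 6, 8, 10, 12. Hamming distance = 5.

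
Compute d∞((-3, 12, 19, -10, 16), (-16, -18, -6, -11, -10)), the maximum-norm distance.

max(|x_i - y_i|) = max(|-3 - (-16)|, |12 - (-18)|, |19 - (-6)|, |-10 - (-11)|, |16 - (-10)|) = max(13, 30, 25, 1, 26) = 30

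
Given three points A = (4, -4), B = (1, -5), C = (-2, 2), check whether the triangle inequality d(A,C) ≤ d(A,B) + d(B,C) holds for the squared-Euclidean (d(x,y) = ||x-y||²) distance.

d(A,B) = 3² + 1² = 10, d(B,C) = 3² + 7² = 58, d(A,C) = 6² + 6² = 72.
d(A,C) = 72 > 10 + 58 = 68. Triangle inequality is VIOLATED. (Squared-Euclidean is not a metric — this is a counterexample.)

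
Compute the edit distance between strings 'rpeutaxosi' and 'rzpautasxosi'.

Let D[i][j] be the edit distance between the first i characters of 'rpeutaxosi' and the first j characters of 'rzpautasxosi', with D[i][0] = i, D[0][j] = j, and D[i][j] = D[i-1][j-1] if the characters match, else 1 + min(D[i-1][j], D[i][j-1], D[i-1][j-1]). Filling the table (rows: prefixes of 'rpeutaxosi', columns: prefixes of 'rzpautasxosi'):
     ε  r  z  p  a  u  t  a  s  x  o  s  i
  ε  0  1  2  3  4  5  6  7  8  9 10 11 12
  r  1  0  1  2  3  4  5  6  7  8  9 10 11
  p  2  1  1  1  2  3  4  5  6  7  8  9 10
  e  3  2  2  2  2  3  4  5  6  7  8  9 10
  u  4  3  3  3  3  2  3  4  5  6  7  8  9
  t  5  4  4  4  4  3  2  3  4  5  6  7  8
  a  6  5  5  5  4  4  3  2  3  4  5  6  7
  x  7  6  6  6  5  5  4  3  3  3  4  5  6
  o  8  7  7  7  6  6  5  4  4  4  3  4  5
  s  9  8  8  8  7  7  6  5  4  5  4  3  4
  i 10  9  9  9  8  8  7  6  5  5  5  4  3
The bottom-right entry gives D[10][12] = 3, so no sequence of fewer than 3 edits works. Backtracking through the table gives one optimal edit sequence (3 edits):
  rpeutaxosi → rzpeutaxosi (ins z @2)
  rzpeutaxosi → rzpautaxosi (sub e→a @4)
  rzpautaxosi → rzpautasxosi (ins s @8)
Edit distance = 3.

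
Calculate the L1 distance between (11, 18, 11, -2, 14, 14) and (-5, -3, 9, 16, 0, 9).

Σ|x_i - y_i| = |11 - (-5)| + |18 - (-3)| + |11 - 9| + |-2 - 16| + |14 - 0| + |14 - 9| = 16 + 21 + 2 + 18 + 14 + 5 = 76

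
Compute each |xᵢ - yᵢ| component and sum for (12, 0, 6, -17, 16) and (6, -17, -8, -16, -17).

Σ|x_i - y_i| = |12 - 6| + |0 - (-17)| + |6 - (-8)| + |-17 - (-16)| + |16 - (-17)| = 6 + 17 + 14 + 1 + 33 = 71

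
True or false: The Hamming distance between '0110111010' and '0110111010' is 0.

Differing positions: none. Hamming distance = 0, so the claim is true.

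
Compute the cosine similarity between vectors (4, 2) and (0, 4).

With u = (4, 2), v = (0, 4):
u·v = 4·0 + 2·4 = 0 + 8 = 8.
|u| = √(4² + 2²) = √20, |v| = √(0² + 4²) = √16, so |u||v| = √(20·16) = √320.
cos θ = (u·v)/(|u||v|) = 8/√320 ≈ 0.4472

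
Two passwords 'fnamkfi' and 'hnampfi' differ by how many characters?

Differing positions: 1, 5. Hamming distance = 2.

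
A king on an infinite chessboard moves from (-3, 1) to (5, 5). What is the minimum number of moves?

max(|x_i - y_i|) = max(|-3 - 5|, |1 - 5|) = max(8, 4) = 8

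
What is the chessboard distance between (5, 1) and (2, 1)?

max(|x_i - y_i|) = max(|5 - 2|, |1 - 1|) = max(3, 0) = 3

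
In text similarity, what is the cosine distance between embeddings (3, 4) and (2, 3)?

With u = (3, 4), v = (2, 3):
u·v = 3·2 + 4·3 = 6 + 12 = 18.
|u| = √(3² + 4²) = √25, |v| = √(2² + 3²) = √13, so |u||v| = √(25·13) = √325.
cos θ = (u·v)/(|u||v|) = 18/√325 ≈ 0.9985
Cosine distance = 1 - cos θ ≈ 1 - 0.9985 = 0.0015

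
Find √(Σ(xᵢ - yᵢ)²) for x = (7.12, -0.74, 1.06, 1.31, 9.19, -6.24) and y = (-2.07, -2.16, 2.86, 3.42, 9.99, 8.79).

√(Σ(x_i - y_i)²) = √((7.12 - (-2.07))² + (-0.74 - (-2.16))² + (1.06 - 2.86)² + (1.31 - 3.42)² + (9.19 - 9.99)² + (-6.24 - 8.79)²)
= √(9.19² + 1.42² + (-1.8)² + (-2.11)² + (-0.8)² + (-15.03)²) = √(84.4561 + 2.0164 + 3.24 + 4.4521 + 0.64 + 225.9009) = √320.7055 ≈ 17.9083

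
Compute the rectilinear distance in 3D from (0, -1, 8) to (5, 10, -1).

Σ|x_i - y_i| = |0 - 5| + |-1 - 10| + |8 - (-1)| = 5 + 11 + 9 = 25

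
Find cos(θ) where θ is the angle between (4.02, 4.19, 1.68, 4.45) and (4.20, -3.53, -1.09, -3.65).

With u = (4.02, 4.19, 1.68, 4.45), v = (4.20, -3.53, -1.09, -3.65):
u·v = 4.02·4.2 + 4.19·(-3.53) + 1.68·(-1.09) + 4.45·(-3.65) = 16.884 + (-14.7907) + (-1.8312) + (-16.2425) = -15.9804.
|u| = √(4.02² + 4.19² + 1.68² + 4.45²) = √(16.1604 + 17.5561 + 2.8224 + 19.8025) = √56.3414, |v| = √(4.2² + (-3.53)² + (-1.09)² + (-3.65)²) = √(17.64 + 12.4609 + 1.1881 + 13.3225) = √44.6115.
cos θ = (u·v)/(|u||v|) = -15.9804/(√56.3414·√44.6115) ≈ -0.3188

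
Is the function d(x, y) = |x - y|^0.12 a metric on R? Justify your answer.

Yes. With 0 < p = 0.12 ≤ 1, d(x,y) = |x-y|^0.12 is a metric on R. Non-negativity and symmetry are immediate; |x-y|^0.12 = 0 ⟺ |x-y| = 0 ⟺ x = y. For the triangle inequality, the function t ↦ t^0.12 is subadditive on [0,∞) when p ≤ 1, so |x-z|^0.12 ≤ (|x-y| + |y-z|)^0.12 ≤ |x-y|^0.12 + |y-z|^0.12.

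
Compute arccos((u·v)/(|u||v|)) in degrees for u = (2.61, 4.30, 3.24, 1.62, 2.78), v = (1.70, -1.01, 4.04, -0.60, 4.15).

With u = (2.61, 4.30, 3.24, 1.62, 2.78), v = (1.70, -1.01, 4.04, -0.60, 4.15):
u·v = 2.61·1.7 + 4.3·(-1.01) + 3.24·4.04 + 1.62·(-0.6) + 2.78·4.15 = 4.437 + (-4.343) + 13.0896 + (-0.972) + 11.537 = 23.7486.
|u| = √(2.61² + 4.3² + 3.24² + 1.62² + 2.78²) = √(6.8121 + 18.49 + 10.4976 + 2.6244 + 7.7284) = √46.1525, |v| = √(1.7² + (-1.01)² + 4.04² + (-0.6)² + 4.15²) = √(2.89 + 1.0201 + 16.3216 + 0.36 + 17.2225) = √37.8142.
cos θ = (u·v)/(|u||v|) = 23.7486/(√46.1525·√37.8142) ≈ 0.568477
θ = arccos(0.568477) ≈ 55.36°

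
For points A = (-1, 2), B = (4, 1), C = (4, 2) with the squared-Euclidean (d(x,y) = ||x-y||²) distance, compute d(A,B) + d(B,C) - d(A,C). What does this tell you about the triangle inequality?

d(A,B) = 5² + 1² = 26, d(B,C) = 0² + 1² = 1, d(A,C) = 5² + 0² = 25.
d(A,B) + d(B,C) - d(A,C) = 26 + 1 - 25 = 27 - 25 = 2. This is ≥ 0, so the triangle inequality holds for these points.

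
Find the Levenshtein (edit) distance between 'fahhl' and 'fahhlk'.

Let D[i][j] be the edit distance between the first i characters of 'fahhl' and the first j characters of 'fahhlk', with D[i][0] = i, D[0][j] = j, and D[i][j] = D[i-1][j-1] if the characters match, else 1 + min(D[i-1][j], D[i][j-1], D[i-1][j-1]). Filling the table (rows: prefixes of 'fahhl', columns: prefixes of 'fahhlk'):
     ε  f  a  h  h  l  k
  ε  0  1  2  3  4  5  6
  f  1  0  1  2  3  4  5
  a  2  1  0  1  2  3  4
  h  3  2  1  0  1  2  3
  h  4  3  2  1  0  1  2
  l  5  4  3  2  1  0  1
The bottom-right entry gives D[5][6] = 1, so no sequence of fewer than 1 edit works. Backtracking through the table gives one optimal edit sequence (1 edit):
  fahhl → fahhlk (ins k @6)
Edit distance = 1.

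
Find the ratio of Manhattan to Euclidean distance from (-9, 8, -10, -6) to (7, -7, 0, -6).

L1 = |-9 - 7| + |8 - (-7)| + |-10 - 0| + |-6 - (-6)| = 16 + 15 + 10 + 0 = 41
L2 = √(16² + 15² + 10² + 0²) = √581 ≈ 24.1039
L1 ≥ L2 always (equality iff movement is along one axis); L1 > L2 here.
Ratio L1/L2 = 41/√581 ≈ 1.701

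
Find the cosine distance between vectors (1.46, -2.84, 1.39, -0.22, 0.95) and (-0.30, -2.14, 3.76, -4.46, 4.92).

With u = (1.46, -2.84, 1.39, -0.22, 0.95), v = (-0.30, -2.14, 3.76, -4.46, 4.92):
u·v = 1.46·(-0.3) + (-2.84)·(-2.14) + 1.39·3.76 + (-0.22)·(-4.46) + 0.95·4.92 = (-0.438) + 6.0776 + 5.2264 + 0.9812 + 4.674 = 16.5212.
|u| = √(1.46² + (-2.84)² + 1.39² + (-0.22)² + 0.95²) = √(2.1316 + 8.0656 + 1.9321 + 0.0484 + 0.9025) = √13.0802, |v| = √((-0.3)² + (-2.14)² + 3.76² + (-4.46)² + 4.92²) = √(0.09 + 4.5796 + 14.1376 + 19.8916 + 24.2064) = √62.9052.
cos θ = (u·v)/(|u||v|) = 16.5212/(√13.0802·√62.9052) ≈ 0.576
Cosine distance = 1 - cos θ ≈ 1 - 0.576 = 0.424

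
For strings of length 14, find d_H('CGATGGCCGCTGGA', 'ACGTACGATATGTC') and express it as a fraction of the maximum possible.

Differing positions: 1, 2, 3, 5, 6, 7, 8, 9, 10, 13, 14. Hamming distance = 11. The maximum possible Hamming distance for length-14 strings is 14, so d_H/14 = 11/14 ≈ 0.7857.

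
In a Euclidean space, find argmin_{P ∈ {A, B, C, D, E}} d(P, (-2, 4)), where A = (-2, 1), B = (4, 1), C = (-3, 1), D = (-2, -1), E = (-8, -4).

Distances: d(A) = 3, d(B) ≈ 6.7082, d(C) ≈ 3.1623, d(D) = 5, d(E) = 10. Nearest: A = (-2, 1) with distance 3.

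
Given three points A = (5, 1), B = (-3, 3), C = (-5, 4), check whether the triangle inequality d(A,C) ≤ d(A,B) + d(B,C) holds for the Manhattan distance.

d(A,B) = 8 + 2 = 10, d(B,C) = 2 + 1 = 3, d(A,C) = 10 + 3 = 13.
d(A,C) = 13 ≤ 10 + 3 = 13. Triangle inequality is satisfied.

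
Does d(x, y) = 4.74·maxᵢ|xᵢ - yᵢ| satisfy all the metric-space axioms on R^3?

Yes. The L∞ (Chebyshev) norm induces a metric on R^3, and multiplying a metric by a positive constant 4.74 > 0 preserves all four axioms: non-negativity (4.74·||x-y|| ≥ 0), identity (4.74·||x-y|| = 0 ⟺ ||x-y|| = 0 ⟺ x = y), symmetry (||x-y|| = ||y-x||), and the triangle inequality (4.74·||x-z|| ≤ 4.74·||x-y|| + 4.74·||y-z||). So d is a metric.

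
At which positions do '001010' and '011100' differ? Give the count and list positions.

Differing positions: 2, 4, 5. Hamming distance = 3.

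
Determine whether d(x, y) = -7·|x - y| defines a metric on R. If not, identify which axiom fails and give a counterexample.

No. With c = -7 < 0, d fails non-negativity: d(7, 14) = -7·|7 - 14| = -7·7 = -49 < 0.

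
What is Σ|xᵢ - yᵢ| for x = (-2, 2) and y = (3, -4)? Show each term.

Σ|x_i - y_i| = |-2 - 3| + |2 - (-4)| = 5 + 6 = 11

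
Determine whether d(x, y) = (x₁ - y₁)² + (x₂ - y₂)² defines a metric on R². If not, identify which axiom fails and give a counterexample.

No. The squared Euclidean distance fails the triangle inequality. Counterexample: x = (0, 0), y = (2, 5), z = (4, 10). d(x,z) = 4² + 10² = 116, but d(x,y) + d(y,z) = (2² + 5²) + (2² + 5²) = 29 + 29 = 58. Since 116 > 58, the triangle inequality is violated. (Note: √d, the ordinary Euclidean distance, IS a metric.)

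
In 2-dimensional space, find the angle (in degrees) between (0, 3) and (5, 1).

With u = (0, 3), v = (5, 1):
u·v = 0·5 + 3·1 = 0 + 3 = 3.
|u| = √(0² + 3²) = √9, |v| = √(5² + 1²) = √26, so |u||v| = √(9·26) = √234.
cos θ = (u·v)/(|u||v|) = 3/√234 ≈ 0.196116
θ = arccos(0.196116) ≈ 78.69°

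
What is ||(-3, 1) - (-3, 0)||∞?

max(|x_i - y_i|) = max(|-3 - (-3)|, |1 - 0|) = max(0, 1) = 1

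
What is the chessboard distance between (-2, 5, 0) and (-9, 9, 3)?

max(|x_i - y_i|) = max(|-2 - (-9)|, |5 - 9|, |0 - 3|) = max(7, 4, 3) = 7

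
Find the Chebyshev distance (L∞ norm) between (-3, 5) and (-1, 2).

max(|x_i - y_i|) = max(|-3 - (-1)|, |5 - 2|) = max(2, 3) = 3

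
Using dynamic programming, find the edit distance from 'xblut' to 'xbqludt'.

Let D[i][j] be the edit distance between the first i characters of 'xblut' and the first j characters of 'xbqludt', with D[i][0] = i, D[0][j] = j, and D[i][j] = D[i-1][j-1] if the characters match, else 1 + min(D[i-1][j], D[i][j-1], D[i-1][j-1]). Filling the table (rows: prefixes of 'xblut', columns: prefixes of 'xbqludt'):
     ε  x  b  q  l  u  d  t
  ε  0  1  2  3  4  5  6  7
  x  1  0  1  2  3  4  5  6
  b  2  1  0  1  2  3  4  5
  l  3  2  1  1  1  2  3  4
  u  4  3  2  2  2  1  2  3
  t  5  4  3  3  3  2  2  2
The bottom-right entry gives D[5][7] = 2, so no sequence of fewer than 2 edits works. Backtracking through the table gives one optimal edit sequence (2 edits):
  xblut → xbqlut (ins q @3)
  xbqlut → xbqludt (ins d @6)
Edit distance = 2.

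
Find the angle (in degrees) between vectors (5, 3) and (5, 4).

With u = (5, 3), v = (5, 4):
u·v = 5·5 + 3·4 = 25 + 12 = 37.
|u| = √(5² + 3²) = √34, |v| = √(5² + 4²) = √41, so |u||v| = √(34·41) = √1394.
cos θ = (u·v)/(|u||v|) = 37/√1394 ≈ 0.990992
θ = arccos(0.990992) ≈ 7.7°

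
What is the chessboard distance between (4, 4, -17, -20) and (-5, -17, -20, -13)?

max(|x_i - y_i|) = max(|4 - (-5)|, |4 - (-17)|, |-17 - (-20)|, |-20 - (-13)|) = max(9, 21, 3, 7) = 21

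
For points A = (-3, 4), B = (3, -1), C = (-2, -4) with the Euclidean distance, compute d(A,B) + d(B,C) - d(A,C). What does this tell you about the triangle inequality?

d(A,B) = √(6² + 5²) = √61 ≈ 7.8102, d(B,C) = √(5² + 3²) = √34 ≈ 5.831, d(A,C) = √(1² + 8²) = √65 ≈ 8.0623.
d(A,B) + d(B,C) - d(A,C) = 7.8102 + 5.831 - 8.0623 = 13.6412 - 8.0623 = 5.5789 (to 4 decimal places). This is ≥ 0, so the triangle inequality holds for these points.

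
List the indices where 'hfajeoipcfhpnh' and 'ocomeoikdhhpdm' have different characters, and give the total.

Differing positions: 1, 2, 3, 4, 8, 9, 10, 13, 14. Hamming distance = 9.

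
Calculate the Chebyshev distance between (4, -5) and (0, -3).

max(|x_i - y_i|) = max(|4 - 0|, |-5 - (-3)|) = max(4, 2) = 4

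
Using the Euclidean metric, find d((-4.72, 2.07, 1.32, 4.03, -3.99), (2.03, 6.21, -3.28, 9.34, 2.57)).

√(Σ(x_i - y_i)²) = √((-4.72 - 2.03)² + (2.07 - 6.21)² + (1.32 - (-3.28))² + (4.03 - 9.34)² + (-3.99 - 2.57)²)
= √((-6.75)² + (-4.14)² + 4.6² + (-5.31)² + (-6.56)²) = √(45.5625 + 17.1396 + 21.16 + 28.1961 + 43.0336) = √155.0918 ≈ 12.4536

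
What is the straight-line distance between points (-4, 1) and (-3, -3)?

√(Σ(x_i - y_i)²) = √((-4 - (-3))² + (1 - (-3))²)
= √((-1)² + 4²) = √(1 + 16) = √17 ≈ 4.1231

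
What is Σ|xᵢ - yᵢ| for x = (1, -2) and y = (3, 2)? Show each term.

Σ|x_i - y_i| = |1 - 3| + |-2 - 2| = 2 + 4 = 6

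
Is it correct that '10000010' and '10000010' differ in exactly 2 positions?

Differing positions: none. Hamming distance = 0, so the claim that d_H = 2 is false.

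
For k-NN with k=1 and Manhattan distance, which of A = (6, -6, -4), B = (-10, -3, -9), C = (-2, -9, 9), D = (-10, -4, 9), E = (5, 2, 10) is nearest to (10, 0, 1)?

Distances: d(A) = 15, d(B) = 33, d(C) = 29, d(D) = 32, d(E) = 16. Nearest: A = (6, -6, -4) with distance 15.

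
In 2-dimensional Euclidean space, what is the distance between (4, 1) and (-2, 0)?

√(Σ(x_i - y_i)²) = √((4 - (-2))² + (1 - 0)²)
= √(6² + 1²) = √(36 + 1) = √37 ≈ 6.0828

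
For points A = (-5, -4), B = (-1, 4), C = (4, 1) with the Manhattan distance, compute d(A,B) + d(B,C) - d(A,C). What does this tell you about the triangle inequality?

d(A,B) = 4 + 8 = 12, d(B,C) = 5 + 3 = 8, d(A,C) = 9 + 5 = 14.
d(A,B) + d(B,C) - d(A,C) = 12 + 8 - 14 = 20 - 14 = 6. This is ≥ 0, so the triangle inequality holds for these points.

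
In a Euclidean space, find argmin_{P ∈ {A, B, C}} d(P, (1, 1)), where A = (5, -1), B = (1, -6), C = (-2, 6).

Distances: d(A) ≈ 4.4721, d(B) = 7, d(C) ≈ 5.831. Nearest: A = (5, -1) with distance 4.4721.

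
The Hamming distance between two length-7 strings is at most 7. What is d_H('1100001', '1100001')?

Differing positions: none. Hamming distance = 0. The maximum possible Hamming distance for length-7 strings is 7, so d_H/7 = 0/7 = 0.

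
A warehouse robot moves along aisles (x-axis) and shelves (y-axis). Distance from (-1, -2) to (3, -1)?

Σ|x_i - y_i| = |-1 - 3| + |-2 - (-1)| = 4 + 1 = 5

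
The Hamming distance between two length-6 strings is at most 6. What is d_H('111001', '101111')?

Differing positions: 2, 4, 5. Hamming distance = 3. The maximum possible Hamming distance for length-6 strings is 6, so d_H/6 = 3/6 = 0.5.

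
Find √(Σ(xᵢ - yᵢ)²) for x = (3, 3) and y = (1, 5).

√(Σ(x_i - y_i)²) = √((3 - 1)² + (3 - 5)²)
= √(2² + (-2)²) = √(4 + 4) = √8 ≈ 2.8284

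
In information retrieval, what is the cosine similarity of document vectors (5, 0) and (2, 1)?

With u = (5, 0), v = (2, 1):
u·v = 5·2 + 0·1 = 10 + 0 = 10.
|u| = √(5² + 0²) = √25, |v| = √(2² + 1²) = √5, so |u||v| = √(25·5) = √125.
cos θ = (u·v)/(|u||v|) = 10/√125 ≈ 0.8944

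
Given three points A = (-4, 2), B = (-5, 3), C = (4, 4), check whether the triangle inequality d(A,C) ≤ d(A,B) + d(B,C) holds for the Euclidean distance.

d(A,B) = √(1² + 1²) = √2 ≈ 1.4142, d(B,C) = √(9² + 1²) = √82 ≈ 9.0554, d(A,C) = √(8² + 2²) = √68 ≈ 8.2462.
d(A,C) ≈ 8.2462 ≤ 1.4142 + 9.0554 = 10.4696. Triangle inequality is satisfied.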